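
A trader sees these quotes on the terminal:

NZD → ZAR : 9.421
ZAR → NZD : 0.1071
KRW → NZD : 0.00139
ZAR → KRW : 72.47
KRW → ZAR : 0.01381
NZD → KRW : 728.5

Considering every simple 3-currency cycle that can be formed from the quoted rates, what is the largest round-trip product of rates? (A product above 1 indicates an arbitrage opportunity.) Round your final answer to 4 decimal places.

KRW→ZAR→NZD→KRW: 0.01381 × 0.1071 × 728.5 = 1.07749
KRW→NZD→ZAR→KRW: 0.00139 × 9.421 × 72.47 = 0.94901
Maximum is KRW→ZAR→NZD→KRW at 1.0775; arbitrage exists.

1.0775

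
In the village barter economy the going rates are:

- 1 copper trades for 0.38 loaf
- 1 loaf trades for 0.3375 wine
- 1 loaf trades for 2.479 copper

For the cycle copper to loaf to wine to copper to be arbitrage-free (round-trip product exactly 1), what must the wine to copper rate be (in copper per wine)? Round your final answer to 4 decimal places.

7.7973

Known legs of the cycle: 0.38 × 0.3375 = 0.12825
For no arbitrage the full-cycle product must be 1, so the missing rate is 1 / 0.12825 ≈ 7.797271.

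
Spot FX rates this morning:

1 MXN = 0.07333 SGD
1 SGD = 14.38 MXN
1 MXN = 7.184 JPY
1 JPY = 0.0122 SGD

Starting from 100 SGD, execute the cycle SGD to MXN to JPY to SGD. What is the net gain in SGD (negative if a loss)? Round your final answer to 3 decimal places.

26.033

100 SGD × 14.38 = 1438 MXN
1438 MXN × 7.184 = 10330.592 JPY
10330.592 JPY × 0.0122 = 126.0332224 SGD
Net change: 126.0332224 − 100 = 26.0332224 SGD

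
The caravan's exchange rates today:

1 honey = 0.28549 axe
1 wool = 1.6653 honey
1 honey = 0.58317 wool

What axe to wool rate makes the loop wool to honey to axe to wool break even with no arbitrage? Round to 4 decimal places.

Known legs of the cycle: 1.6653 × 0.28549 = 0.475426497
For no arbitrage the full-cycle product must be 1, so the missing rate is 1 / 0.475426497 ≈ 2.103375.

2.1034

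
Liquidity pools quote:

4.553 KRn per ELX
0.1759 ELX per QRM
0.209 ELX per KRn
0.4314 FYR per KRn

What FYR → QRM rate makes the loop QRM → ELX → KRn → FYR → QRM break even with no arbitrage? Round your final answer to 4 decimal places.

2.8944

Known legs of the cycle: 0.1759 × 4.553 × 0.4314 = 0.34549648278
For no arbitrage the full-cycle product must be 1, so the missing rate is 1 / 0.34549648278 ≈ 2.894385.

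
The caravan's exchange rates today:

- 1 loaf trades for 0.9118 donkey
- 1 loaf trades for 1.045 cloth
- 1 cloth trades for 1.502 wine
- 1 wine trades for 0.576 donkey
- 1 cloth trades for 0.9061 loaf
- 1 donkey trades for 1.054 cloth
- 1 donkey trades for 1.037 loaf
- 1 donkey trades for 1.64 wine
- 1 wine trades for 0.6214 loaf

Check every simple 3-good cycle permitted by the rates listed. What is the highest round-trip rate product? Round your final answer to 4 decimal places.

0.9753

wine→loaf→cloth→wine: 0.6214 × 1.045 × 1.502 = 0.97534
wine→loaf→donkey→wine: 0.6214 × 0.9118 × 1.64 = 0.92921
wine→donkey→cloth→wine: 0.576 × 1.054 × 1.502 = 0.91187
loaf→donkey→cloth→loaf: 0.9118 × 1.054 × 0.9061 = 0.87080
Maximum is wine→loaf→cloth→wine at 0.9753; no arbitrage — every cycle loses value.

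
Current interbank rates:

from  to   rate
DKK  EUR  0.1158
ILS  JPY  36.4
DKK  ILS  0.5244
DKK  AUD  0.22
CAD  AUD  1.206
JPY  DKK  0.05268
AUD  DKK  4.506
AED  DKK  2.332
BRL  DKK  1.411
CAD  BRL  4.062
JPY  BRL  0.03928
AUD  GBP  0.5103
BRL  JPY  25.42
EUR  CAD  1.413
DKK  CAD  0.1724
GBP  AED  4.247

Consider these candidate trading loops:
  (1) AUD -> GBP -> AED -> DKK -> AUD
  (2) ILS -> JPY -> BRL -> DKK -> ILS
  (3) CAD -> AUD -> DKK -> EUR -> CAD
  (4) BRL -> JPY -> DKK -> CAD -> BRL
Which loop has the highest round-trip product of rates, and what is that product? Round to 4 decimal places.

(1) 0.5103 × 4.247 × 2.332 × 0.22 = 1.11188
(2) 36.4 × 0.03928 × 1.411 × 0.5244 = 1.05794
(3) 1.206 × 4.506 × 0.1158 × 1.413 = 0.88918
(4) 25.42 × 0.05268 × 0.1724 × 4.062 = 0.93777
Highest is cycle (1) at 1.1119 (>1, arbitrage).

1.1119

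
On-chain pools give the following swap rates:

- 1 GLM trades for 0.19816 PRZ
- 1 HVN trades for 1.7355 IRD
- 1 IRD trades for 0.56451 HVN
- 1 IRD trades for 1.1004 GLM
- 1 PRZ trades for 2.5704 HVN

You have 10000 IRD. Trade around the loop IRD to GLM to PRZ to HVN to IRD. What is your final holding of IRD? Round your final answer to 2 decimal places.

9727.29

10000 IRD × 1.1004 = 11004 GLM
11004 GLM × 0.19816 = 2180.55264 PRZ
2180.55264 PRZ × 2.5704 = 5604.892505856 HVN
5604.892505856 HVN × 1.7355 = 9727.290943913088 IRD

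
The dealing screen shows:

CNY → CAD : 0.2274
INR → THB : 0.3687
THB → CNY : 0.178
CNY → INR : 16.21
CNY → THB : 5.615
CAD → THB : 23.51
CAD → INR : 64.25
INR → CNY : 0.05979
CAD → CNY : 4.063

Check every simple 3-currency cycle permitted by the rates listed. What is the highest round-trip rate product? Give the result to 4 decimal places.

1.0638

INR→THB→CNY→INR: 0.3687 × 0.178 × 16.21 = 1.06384
CAD→THB→CNY→CAD: 23.51 × 0.178 × 0.2274 = 0.95162
CAD→INR→CNY→CAD: 64.25 × 0.05979 × 0.2274 = 0.87356
Maximum is INR→THB→CNY→INR at 1.0638; arbitrage exists.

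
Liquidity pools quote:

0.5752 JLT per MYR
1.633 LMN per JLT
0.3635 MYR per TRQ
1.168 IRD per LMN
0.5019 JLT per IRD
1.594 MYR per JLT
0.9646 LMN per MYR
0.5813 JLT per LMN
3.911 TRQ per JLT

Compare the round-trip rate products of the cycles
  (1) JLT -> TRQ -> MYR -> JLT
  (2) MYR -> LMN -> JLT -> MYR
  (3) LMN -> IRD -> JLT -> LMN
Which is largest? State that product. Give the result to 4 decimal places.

(1) 3.911 × 0.3635 × 0.5752 = 0.81773
(2) 0.9646 × 0.5813 × 1.594 = 0.89379
(3) 1.168 × 0.5019 × 1.633 = 0.95730
Highest is cycle (3) at 0.9573 (≤1, no arbitrage).

0.9573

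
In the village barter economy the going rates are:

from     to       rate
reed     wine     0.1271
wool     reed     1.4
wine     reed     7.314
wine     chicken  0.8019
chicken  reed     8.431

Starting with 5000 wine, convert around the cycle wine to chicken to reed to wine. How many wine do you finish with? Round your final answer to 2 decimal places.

5000 wine × 0.8019 = 4009.5 chicken
4009.5 chicken × 8.431 = 33804.0945 reed
33804.0945 reed × 0.1271 = 4296.50041095 wine

4296.50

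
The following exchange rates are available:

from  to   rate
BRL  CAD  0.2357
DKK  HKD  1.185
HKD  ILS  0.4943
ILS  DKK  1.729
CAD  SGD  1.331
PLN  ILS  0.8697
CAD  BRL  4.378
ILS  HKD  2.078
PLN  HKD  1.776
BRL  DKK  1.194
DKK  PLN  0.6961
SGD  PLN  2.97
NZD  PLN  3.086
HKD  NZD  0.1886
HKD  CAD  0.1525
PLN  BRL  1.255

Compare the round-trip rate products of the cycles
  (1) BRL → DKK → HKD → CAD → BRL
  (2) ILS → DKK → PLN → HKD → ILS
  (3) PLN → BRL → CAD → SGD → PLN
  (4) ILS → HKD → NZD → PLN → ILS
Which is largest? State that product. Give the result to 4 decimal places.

(1) 1.194 × 1.185 × 0.1525 × 4.378 = 0.94464
(2) 1.729 × 0.6961 × 1.776 × 0.4943 = 1.05657
(3) 1.255 × 0.2357 × 1.331 × 2.97 = 1.16933
(4) 2.078 × 0.1886 × 3.086 × 0.8697 = 1.05185
Highest is cycle (3) at 1.1693 (>1, arbitrage).

1.1693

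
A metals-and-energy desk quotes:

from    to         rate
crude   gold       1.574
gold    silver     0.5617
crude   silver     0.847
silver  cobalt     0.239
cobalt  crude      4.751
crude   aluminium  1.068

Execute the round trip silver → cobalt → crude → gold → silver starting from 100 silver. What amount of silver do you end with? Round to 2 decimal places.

100.39

100 silver × 0.239 = 23.9 cobalt
23.9 cobalt × 4.751 = 113.5489 crude
113.5489 crude × 1.574 = 178.7259686 gold
178.7259686 gold × 0.5617 = 100.39037656262 silver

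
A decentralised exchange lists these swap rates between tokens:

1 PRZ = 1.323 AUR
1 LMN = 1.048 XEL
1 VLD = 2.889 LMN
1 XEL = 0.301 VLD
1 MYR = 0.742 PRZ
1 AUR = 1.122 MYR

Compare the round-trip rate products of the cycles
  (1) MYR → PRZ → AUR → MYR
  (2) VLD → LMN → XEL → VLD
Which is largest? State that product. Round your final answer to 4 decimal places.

(1) 0.742 × 1.323 × 1.122 = 1.10143
(2) 2.889 × 1.048 × 0.301 = 0.91133
Highest is cycle (1) at 1.1014 (>1, arbitrage).

1.1014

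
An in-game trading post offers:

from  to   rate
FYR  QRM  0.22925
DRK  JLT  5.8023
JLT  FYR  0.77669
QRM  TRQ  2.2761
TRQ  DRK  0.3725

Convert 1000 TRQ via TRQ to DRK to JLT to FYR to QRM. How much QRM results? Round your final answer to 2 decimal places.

384.84

1000 TRQ × 0.3725 = 372.5 DRK
372.5 DRK × 5.8023 = 2161.35675 JLT
2161.35675 JLT × 0.77669 = 1678.7041741575 FYR
1678.7041741575 FYR × 0.22925 = 384.842931925606875 QRM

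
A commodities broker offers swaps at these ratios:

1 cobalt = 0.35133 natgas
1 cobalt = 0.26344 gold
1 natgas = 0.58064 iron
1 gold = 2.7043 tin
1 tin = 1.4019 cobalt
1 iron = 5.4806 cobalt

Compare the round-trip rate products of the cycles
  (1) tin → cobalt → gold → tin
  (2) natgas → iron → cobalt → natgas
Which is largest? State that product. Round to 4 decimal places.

1.1180

(1) 1.4019 × 0.26344 × 2.7043 = 0.99874
(2) 0.58064 × 5.4806 × 0.35133 = 1.11802
Highest is cycle (2) at 1.1180 (>1, arbitrage).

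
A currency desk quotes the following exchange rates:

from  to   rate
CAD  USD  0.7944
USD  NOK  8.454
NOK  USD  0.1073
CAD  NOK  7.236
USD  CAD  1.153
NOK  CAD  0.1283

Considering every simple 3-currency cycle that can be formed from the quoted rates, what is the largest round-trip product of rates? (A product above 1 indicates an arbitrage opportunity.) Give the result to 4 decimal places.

0.8952

NOK→USD→CAD→NOK: 0.1073 × 1.153 × 7.236 = 0.89522
NOK→CAD→USD→NOK: 0.1283 × 0.7944 × 8.454 = 0.86164
Maximum is NOK→USD→CAD→NOK at 0.8952; no arbitrage — every cycle loses value.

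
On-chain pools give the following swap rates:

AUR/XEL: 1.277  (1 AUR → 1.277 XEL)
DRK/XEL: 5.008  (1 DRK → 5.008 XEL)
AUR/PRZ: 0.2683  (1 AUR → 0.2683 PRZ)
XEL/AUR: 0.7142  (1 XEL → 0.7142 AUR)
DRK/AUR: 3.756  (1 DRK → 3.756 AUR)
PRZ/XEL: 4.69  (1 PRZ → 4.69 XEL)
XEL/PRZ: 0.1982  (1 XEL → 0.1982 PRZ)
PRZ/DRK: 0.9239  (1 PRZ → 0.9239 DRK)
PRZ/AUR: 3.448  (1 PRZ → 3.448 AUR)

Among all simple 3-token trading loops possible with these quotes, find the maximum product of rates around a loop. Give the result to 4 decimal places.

0.9310

AUR→PRZ→DRK→AUR: 0.2683 × 0.9239 × 3.756 = 0.93105
DRK→XEL→PRZ→DRK: 5.008 × 0.1982 × 0.9239 = 0.91705
AUR→PRZ→XEL→AUR: 0.2683 × 4.69 × 0.7142 = 0.89870
AUR→XEL→PRZ→AUR: 1.277 × 0.1982 × 3.448 = 0.87269
Maximum is AUR→PRZ→DRK→AUR at 0.9310; no arbitrage — every cycle loses value.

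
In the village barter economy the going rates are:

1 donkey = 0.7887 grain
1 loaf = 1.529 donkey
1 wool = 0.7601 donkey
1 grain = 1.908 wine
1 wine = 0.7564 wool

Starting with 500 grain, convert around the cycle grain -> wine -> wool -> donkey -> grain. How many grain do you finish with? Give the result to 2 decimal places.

432.60

500 grain × 1.908 = 954 wine
954 wine × 0.7564 = 721.6056 wool
721.6056 wool × 0.7601 = 548.49241656 donkey
548.49241656 donkey × 0.7887 = 432.595968940872 grain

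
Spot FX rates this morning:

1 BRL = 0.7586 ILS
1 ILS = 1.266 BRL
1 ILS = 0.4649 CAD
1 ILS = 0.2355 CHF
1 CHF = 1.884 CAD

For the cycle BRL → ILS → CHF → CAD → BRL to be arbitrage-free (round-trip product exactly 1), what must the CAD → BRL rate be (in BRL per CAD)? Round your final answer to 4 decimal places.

Known legs of the cycle: 0.7586 × 0.2355 × 1.884 = 0.3365771652
For no arbitrage the full-cycle product must be 1, so the missing rate is 1 / 0.3365771652 ≈ 2.971087.

2.9711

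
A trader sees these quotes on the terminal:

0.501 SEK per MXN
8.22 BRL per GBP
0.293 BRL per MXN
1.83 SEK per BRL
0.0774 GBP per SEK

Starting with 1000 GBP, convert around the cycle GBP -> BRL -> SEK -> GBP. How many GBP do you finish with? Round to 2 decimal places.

1164.30

1000 GBP × 8.22 = 8220 BRL
8220 BRL × 1.83 = 15042.6 SEK
15042.6 SEK × 0.0774 = 1164.29724 GBP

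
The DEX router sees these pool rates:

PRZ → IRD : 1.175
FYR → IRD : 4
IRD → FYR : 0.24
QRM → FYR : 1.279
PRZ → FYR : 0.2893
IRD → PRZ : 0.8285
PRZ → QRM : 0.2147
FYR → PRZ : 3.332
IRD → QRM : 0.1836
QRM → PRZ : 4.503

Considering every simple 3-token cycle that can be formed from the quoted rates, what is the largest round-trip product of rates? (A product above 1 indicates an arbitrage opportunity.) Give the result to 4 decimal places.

QRM→PRZ→IRD→QRM: 4.503 × 1.175 × 0.1836 = 0.97143
FYR→IRD→PRZ→FYR: 4 × 0.8285 × 0.2893 = 0.95874
FYR→PRZ→IRD→FYR: 3.332 × 1.175 × 0.24 = 0.93962
FYR→IRD→QRM→FYR: 4 × 0.1836 × 1.279 = 0.93930
FYR→PRZ→QRM→FYR: 3.332 × 0.2147 × 1.279 = 0.91497
Maximum is QRM→PRZ→IRD→QRM at 0.9714; no arbitrage — every cycle loses value.

0.9714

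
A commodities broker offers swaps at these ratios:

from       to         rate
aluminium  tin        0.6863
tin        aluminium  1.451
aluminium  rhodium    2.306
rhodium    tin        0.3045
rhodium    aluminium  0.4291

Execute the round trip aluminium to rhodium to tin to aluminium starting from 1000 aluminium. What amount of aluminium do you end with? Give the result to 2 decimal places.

1018.86

1000 aluminium × 2.306 = 2306 rhodium
2306 rhodium × 0.3045 = 702.177 tin
702.177 tin × 1.451 = 1018.858827 aluminium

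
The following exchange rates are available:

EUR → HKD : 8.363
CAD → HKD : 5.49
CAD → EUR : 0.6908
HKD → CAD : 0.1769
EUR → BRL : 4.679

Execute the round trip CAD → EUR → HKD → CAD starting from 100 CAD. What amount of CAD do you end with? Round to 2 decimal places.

102.20

100 CAD × 0.6908 = 69.08 EUR
69.08 EUR × 8.363 = 577.71604 HKD
577.71604 HKD × 0.1769 = 102.197967476 CAD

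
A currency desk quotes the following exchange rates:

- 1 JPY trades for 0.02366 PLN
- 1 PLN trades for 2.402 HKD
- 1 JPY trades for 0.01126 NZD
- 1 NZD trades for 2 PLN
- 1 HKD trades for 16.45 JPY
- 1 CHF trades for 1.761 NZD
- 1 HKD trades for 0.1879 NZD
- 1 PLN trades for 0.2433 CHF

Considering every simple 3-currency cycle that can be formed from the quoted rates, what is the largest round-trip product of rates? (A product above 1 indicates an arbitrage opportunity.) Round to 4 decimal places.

0.9349

PLN→HKD→JPY→PLN: 2.402 × 16.45 × 0.02366 = 0.93488
PLN→HKD→NZD→PLN: 2.402 × 0.1879 × 2 = 0.90267
PLN→CHF→NZD→PLN: 0.2433 × 1.761 × 2 = 0.85690
Maximum is PLN→HKD→JPY→PLN at 0.9349; no arbitrage — every cycle loses value.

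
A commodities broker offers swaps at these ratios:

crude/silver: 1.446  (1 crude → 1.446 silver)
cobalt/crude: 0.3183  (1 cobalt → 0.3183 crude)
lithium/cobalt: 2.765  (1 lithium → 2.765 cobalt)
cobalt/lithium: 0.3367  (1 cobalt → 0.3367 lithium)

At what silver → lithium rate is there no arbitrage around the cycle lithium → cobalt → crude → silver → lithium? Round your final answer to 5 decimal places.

0.78578

Known legs of the cycle: 2.765 × 0.3183 × 1.446 = 1.272623877
For no arbitrage the full-cycle product must be 1, so the missing rate is 1 / 1.272623877 ≈ 0.7857781.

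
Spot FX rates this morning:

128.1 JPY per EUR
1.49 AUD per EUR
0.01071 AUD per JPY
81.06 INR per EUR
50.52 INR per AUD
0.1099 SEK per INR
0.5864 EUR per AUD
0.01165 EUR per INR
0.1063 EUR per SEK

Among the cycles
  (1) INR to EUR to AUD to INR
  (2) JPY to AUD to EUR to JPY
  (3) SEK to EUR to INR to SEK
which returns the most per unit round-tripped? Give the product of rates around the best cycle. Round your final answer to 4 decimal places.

0.9470

(1) 0.01165 × 1.49 × 50.52 = 0.87695
(2) 0.01071 × 0.5864 × 128.1 = 0.80451
(3) 0.1063 × 81.06 × 0.1099 = 0.94697
Highest is cycle (3) at 0.9470 (≤1, no arbitrage).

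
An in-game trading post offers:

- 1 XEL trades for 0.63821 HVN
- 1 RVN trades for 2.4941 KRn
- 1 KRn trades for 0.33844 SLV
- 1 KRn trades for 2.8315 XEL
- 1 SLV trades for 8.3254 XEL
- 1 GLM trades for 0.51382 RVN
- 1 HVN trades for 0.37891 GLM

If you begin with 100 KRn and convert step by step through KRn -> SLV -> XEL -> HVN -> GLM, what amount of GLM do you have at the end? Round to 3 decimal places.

68.138

100 KRn × 0.33844 = 33.844 SLV
33.844 SLV × 8.3254 = 281.7648376 XEL
281.7648376 XEL × 0.63821 = 179.825137004696 HVN
179.825137004696 HVN × 0.37891 = 68.13754266244936136 GLM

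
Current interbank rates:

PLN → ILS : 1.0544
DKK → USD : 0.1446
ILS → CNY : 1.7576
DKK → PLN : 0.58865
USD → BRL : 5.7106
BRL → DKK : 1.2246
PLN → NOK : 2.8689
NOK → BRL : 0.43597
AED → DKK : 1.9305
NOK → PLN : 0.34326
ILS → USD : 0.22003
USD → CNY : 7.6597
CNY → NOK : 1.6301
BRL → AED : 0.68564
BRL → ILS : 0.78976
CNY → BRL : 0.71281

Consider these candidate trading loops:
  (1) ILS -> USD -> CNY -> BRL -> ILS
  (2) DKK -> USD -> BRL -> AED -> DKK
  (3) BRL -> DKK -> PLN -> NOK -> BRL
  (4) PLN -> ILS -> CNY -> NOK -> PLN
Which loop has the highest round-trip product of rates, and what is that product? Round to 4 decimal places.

1.0930

(1) 0.22003 × 7.6597 × 0.71281 × 0.78976 = 0.94877
(2) 0.1446 × 5.7106 × 0.68564 × 1.9305 = 1.09299
(3) 1.2246 × 0.58865 × 2.8689 × 0.43597 = 0.90162
(4) 1.0544 × 1.7576 × 1.6301 × 0.34326 = 1.03696
Highest is cycle (2) at 1.0930 (>1, arbitrage).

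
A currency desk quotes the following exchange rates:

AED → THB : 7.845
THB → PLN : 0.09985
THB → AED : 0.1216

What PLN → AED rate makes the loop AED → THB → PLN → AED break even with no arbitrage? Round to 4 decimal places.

1.2766

Known legs of the cycle: 7.845 × 0.09985 = 0.78332325
For no arbitrage the full-cycle product must be 1, so the missing rate is 1 / 0.78332325 ≈ 1.276612.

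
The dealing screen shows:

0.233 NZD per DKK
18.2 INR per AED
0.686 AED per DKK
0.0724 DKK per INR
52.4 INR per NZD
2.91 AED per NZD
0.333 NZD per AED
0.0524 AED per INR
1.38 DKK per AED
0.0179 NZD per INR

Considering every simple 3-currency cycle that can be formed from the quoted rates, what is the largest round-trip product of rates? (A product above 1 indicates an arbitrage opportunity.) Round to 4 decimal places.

NZD→AED→INR→NZD: 2.91 × 18.2 × 0.0179 = 0.94802
NZD→AED→DKK→NZD: 2.91 × 1.38 × 0.233 = 0.93568
NZD→INR→AED→NZD: 52.4 × 0.0524 × 0.333 = 0.91434
DKK→AED→INR→DKK: 0.686 × 18.2 × 0.0724 = 0.90393
NZD→INR→DKK→NZD: 52.4 × 0.0724 × 0.233 = 0.88395
Maximum is NZD→AED→INR→NZD at 0.9480; no arbitrage — every cycle loses value.

0.9480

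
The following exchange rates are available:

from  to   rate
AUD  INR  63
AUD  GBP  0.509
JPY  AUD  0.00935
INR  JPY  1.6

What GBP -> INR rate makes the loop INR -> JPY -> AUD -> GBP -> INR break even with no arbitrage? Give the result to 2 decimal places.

131.33

Known legs of the cycle: 1.6 × 0.00935 × 0.509 = 0.00761464
For no arbitrage the full-cycle product must be 1, so the missing rate is 1 / 0.00761464 ≈ 131.3260.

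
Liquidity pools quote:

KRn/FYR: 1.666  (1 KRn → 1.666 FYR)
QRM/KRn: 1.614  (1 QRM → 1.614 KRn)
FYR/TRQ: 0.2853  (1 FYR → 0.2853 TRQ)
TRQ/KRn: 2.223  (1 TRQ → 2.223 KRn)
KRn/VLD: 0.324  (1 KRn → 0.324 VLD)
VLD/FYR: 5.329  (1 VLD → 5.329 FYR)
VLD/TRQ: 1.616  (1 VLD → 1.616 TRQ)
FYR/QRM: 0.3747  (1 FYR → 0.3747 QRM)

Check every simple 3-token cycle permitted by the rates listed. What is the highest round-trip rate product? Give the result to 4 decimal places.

KRn→VLD→TRQ→KRn: 0.324 × 1.616 × 2.223 = 1.16393
KRn→FYR→TRQ→KRn: 1.666 × 0.2853 × 2.223 = 1.05661
QRM→KRn→FYR→QRM: 1.614 × 1.666 × 0.3747 = 1.00754
Maximum is KRn→VLD→TRQ→KRn at 1.1639; arbitrage exists.

1.1639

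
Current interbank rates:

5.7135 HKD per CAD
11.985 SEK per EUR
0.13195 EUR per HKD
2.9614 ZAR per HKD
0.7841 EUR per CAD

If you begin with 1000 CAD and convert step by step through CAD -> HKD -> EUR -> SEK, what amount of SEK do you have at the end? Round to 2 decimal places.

9035.45

1000 CAD × 5.7135 = 5713.5 HKD
5713.5 HKD × 0.13195 = 753.896325 EUR
753.896325 EUR × 11.985 = 9035.447455125 SEK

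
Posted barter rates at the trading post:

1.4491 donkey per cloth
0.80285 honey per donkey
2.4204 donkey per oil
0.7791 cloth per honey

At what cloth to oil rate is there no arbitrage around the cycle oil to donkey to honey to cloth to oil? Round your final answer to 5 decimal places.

0.66052

Known legs of the cycle: 2.4204 × 0.80285 × 0.7791 = 1.513961252874
For no arbitrage the full-cycle product must be 1, so the missing rate is 1 / 1.513961252874 ≈ 0.6605189.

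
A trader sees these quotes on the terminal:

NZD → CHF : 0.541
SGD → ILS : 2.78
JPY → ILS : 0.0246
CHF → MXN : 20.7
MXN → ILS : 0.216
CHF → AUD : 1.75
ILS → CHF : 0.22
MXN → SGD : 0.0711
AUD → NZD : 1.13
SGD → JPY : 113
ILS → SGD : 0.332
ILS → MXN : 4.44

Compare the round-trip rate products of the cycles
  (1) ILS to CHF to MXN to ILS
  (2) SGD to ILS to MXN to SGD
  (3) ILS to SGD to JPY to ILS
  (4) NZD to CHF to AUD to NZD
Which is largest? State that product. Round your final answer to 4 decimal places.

1.0698

(1) 0.22 × 20.7 × 0.216 = 0.98366
(2) 2.78 × 4.44 × 0.0711 = 0.87760
(3) 0.332 × 113 × 0.0246 = 0.92289
(4) 0.541 × 1.75 × 1.13 = 1.06983
Highest is cycle (4) at 1.0698 (>1, arbitrage).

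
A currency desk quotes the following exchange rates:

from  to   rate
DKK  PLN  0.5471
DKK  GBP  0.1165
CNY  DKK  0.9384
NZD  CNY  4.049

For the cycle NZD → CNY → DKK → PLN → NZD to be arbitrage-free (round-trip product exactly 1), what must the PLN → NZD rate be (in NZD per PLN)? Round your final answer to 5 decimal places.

Known legs of the cycle: 4.049 × 0.9384 × 0.5471 = 2.07875109336
For no arbitrage the full-cycle product must be 1, so the missing rate is 1 / 2.07875109336 ≈ 0.4810581.

0.48106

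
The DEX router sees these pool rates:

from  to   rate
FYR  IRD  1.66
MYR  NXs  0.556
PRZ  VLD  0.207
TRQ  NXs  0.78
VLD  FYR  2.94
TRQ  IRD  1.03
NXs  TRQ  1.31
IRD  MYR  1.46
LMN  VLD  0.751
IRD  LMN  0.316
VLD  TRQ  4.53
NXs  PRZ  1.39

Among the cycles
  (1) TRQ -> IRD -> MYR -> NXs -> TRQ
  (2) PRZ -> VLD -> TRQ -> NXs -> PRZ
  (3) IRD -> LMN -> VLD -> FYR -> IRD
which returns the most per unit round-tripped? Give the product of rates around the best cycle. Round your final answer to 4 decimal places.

(1) 1.03 × 1.46 × 0.556 × 1.31 = 1.09531
(2) 0.207 × 4.53 × 0.78 × 1.39 = 1.01667
(3) 0.316 × 0.751 × 2.94 × 1.66 = 1.15820
Highest is cycle (3) at 1.1582 (>1, arbitrage).

1.1582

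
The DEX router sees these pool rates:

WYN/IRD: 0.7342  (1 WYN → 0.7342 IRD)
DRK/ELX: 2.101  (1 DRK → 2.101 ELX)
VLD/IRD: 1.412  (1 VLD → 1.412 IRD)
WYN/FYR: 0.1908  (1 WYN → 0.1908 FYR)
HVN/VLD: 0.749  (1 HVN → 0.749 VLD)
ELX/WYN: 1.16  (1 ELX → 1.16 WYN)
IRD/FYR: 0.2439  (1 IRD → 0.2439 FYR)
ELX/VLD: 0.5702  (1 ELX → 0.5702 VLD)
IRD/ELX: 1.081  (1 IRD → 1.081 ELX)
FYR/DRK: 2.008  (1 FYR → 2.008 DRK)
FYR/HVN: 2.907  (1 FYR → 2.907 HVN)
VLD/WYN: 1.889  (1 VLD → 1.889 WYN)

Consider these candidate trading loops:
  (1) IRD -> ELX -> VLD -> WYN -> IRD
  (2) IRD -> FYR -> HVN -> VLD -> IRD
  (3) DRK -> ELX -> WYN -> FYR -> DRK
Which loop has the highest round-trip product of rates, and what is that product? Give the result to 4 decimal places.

0.9337

(1) 1.081 × 0.5702 × 1.889 × 0.7342 = 0.85487
(2) 0.2439 × 2.907 × 0.749 × 1.412 = 0.74985
(3) 2.101 × 1.16 × 0.1908 × 2.008 = 0.93374
Highest is cycle (3) at 0.9337 (≤1, no arbitrage).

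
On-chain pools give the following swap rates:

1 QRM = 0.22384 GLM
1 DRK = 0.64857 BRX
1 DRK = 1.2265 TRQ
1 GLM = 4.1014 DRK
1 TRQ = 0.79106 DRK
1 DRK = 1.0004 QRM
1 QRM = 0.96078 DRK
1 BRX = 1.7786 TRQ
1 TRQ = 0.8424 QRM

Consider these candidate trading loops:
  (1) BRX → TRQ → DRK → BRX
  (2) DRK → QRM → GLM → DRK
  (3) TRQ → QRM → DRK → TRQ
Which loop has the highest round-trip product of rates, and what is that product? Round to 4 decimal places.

0.9927

(1) 1.7786 × 0.79106 × 0.64857 = 0.91252
(2) 1.0004 × 0.22384 × 4.1014 = 0.91842
(3) 0.8424 × 0.96078 × 1.2265 = 0.99268
Highest is cycle (3) at 0.9927 (≤1, no arbitrage).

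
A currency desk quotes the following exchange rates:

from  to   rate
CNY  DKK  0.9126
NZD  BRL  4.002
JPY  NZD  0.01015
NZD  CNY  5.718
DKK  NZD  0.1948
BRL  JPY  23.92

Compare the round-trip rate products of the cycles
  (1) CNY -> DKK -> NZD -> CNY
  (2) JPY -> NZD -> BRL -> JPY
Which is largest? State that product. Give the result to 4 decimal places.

1.0165

(1) 0.9126 × 0.1948 × 5.718 = 1.01651
(2) 0.01015 × 4.002 × 23.92 = 0.97164
Highest is cycle (1) at 1.0165 (>1, arbitrage).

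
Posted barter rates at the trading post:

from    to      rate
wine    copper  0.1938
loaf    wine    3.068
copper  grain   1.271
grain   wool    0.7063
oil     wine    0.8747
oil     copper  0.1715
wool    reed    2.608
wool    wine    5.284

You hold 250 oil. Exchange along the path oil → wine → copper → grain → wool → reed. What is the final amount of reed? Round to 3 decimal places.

250 oil × 0.8747 = 218.675 wine
218.675 wine × 0.1938 = 42.379215 copper
42.379215 copper × 1.271 = 53.863982265 grain
53.863982265 grain × 0.7063 = 38.0441306737695 wool
38.0441306737695 wool × 2.608 = 99.219092797190856 reed

99.219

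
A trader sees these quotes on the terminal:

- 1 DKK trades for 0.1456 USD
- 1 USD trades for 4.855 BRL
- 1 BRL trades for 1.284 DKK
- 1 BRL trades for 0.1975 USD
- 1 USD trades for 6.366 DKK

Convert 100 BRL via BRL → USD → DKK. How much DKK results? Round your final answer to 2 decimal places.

100 BRL × 0.1975 = 19.75 USD
19.75 USD × 6.366 = 125.7285 DKK

125.73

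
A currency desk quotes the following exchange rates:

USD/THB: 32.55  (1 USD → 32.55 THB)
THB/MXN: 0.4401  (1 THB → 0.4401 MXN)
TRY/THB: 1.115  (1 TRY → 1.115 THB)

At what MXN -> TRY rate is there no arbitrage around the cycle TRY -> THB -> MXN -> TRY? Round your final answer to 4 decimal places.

2.0379

Known legs of the cycle: 1.115 × 0.4401 = 0.4907115
For no arbitrage the full-cycle product must be 1, so the missing rate is 1 / 0.4907115 ≈ 2.037857.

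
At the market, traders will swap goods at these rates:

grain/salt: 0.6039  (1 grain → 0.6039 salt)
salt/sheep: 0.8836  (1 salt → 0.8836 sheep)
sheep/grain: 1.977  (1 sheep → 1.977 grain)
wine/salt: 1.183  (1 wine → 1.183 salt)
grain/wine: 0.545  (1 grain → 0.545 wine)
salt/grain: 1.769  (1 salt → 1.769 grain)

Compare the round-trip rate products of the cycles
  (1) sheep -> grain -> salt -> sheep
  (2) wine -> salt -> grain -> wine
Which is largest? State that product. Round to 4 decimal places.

(1) 1.977 × 0.6039 × 0.8836 = 1.05494
(2) 1.183 × 1.769 × 0.545 = 1.14054
Highest is cycle (2) at 1.1405 (>1, arbitrage).

1.1405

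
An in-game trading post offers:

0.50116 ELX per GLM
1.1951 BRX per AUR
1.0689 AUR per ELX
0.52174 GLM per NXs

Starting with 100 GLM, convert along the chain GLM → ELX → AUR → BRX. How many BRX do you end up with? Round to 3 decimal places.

100 GLM × 0.50116 = 50.116 ELX
50.116 ELX × 1.0689 = 53.5689924 AUR
53.5689924 AUR × 1.1951 = 64.02030281724 BRX

64.020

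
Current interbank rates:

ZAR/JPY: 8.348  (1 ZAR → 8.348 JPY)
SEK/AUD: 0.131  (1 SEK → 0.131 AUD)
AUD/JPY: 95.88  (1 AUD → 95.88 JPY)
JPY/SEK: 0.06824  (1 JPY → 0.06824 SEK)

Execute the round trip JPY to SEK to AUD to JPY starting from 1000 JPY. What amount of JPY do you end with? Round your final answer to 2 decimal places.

1000 JPY × 0.06824 = 68.24 SEK
68.24 SEK × 0.131 = 8.93944 AUD
8.93944 AUD × 95.88 = 857.1135072 JPY

857.11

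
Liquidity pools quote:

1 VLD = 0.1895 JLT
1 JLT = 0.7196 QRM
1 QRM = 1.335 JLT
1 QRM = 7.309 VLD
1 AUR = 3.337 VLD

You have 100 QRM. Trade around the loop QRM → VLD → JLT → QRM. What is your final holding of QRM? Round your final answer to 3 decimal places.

100 QRM × 7.309 = 730.9 VLD
730.9 VLD × 0.1895 = 138.50555 JLT
138.50555 JLT × 0.7196 = 99.66859378 QRM

99.669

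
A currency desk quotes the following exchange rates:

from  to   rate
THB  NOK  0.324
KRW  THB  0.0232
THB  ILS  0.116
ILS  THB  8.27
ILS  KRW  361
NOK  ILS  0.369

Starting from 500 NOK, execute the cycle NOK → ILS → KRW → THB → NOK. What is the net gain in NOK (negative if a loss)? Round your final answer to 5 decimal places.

0.65271

500 NOK × 0.369 = 184.5 ILS
184.5 ILS × 361 = 66604.5 KRW
66604.5 KRW × 0.0232 = 1545.2244 THB
1545.2244 THB × 0.324 = 500.6527056 NOK
Net change: 500.6527056 − 500 = 0.6527056 NOK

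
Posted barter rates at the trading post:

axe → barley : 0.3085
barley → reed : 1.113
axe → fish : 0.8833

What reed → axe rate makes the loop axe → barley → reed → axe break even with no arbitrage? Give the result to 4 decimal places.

Known legs of the cycle: 0.3085 × 1.113 = 0.3433605
For no arbitrage the full-cycle product must be 1, so the missing rate is 1 / 0.3433605 ≈ 2.912391.

2.9124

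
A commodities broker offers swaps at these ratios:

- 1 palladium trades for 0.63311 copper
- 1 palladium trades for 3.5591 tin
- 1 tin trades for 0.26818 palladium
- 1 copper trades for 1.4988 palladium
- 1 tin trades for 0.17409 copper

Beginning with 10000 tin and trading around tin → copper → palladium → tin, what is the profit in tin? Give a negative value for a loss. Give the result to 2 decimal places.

10000 tin × 0.17409 = 1740.9 copper
1740.9 copper × 1.4988 = 2609.26092 palladium
2609.26092 palladium × 3.5591 = 9286.620540372 tin
Net change: 9286.620540372 − 10000 = -713.379459628 tin

-713.38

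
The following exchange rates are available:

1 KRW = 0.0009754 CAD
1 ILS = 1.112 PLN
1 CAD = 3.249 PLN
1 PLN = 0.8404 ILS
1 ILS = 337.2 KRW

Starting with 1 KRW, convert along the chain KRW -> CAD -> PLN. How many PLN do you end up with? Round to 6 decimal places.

0.003169

1 KRW × 0.0009754 = 0.0009754 CAD
0.0009754 CAD × 3.249 = 0.0031690746 PLN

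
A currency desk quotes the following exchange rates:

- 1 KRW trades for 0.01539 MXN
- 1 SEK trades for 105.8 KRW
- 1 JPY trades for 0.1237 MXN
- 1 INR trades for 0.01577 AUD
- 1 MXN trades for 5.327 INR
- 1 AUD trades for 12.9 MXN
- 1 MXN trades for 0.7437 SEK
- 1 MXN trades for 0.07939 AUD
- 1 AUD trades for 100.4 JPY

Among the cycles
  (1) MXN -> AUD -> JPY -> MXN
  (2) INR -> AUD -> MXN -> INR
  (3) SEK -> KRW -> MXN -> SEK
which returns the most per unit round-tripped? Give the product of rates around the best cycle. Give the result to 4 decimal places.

(1) 0.07939 × 100.4 × 0.1237 = 0.98598
(2) 0.01577 × 12.9 × 5.327 = 1.08369
(3) 105.8 × 0.01539 × 0.7437 = 1.21094
Highest is cycle (3) at 1.2109 (>1, arbitrage).

1.2109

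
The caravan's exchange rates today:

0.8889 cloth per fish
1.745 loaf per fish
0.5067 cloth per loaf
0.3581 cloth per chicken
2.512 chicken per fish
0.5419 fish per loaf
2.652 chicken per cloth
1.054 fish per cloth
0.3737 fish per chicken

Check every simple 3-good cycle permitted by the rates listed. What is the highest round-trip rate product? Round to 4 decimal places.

chicken→cloth→fish→chicken: 0.3581 × 1.054 × 2.512 = 0.94812
fish→loaf→cloth→fish: 1.745 × 0.5067 × 1.054 = 0.93194
chicken→fish→cloth→chicken: 0.3737 × 0.8889 × 2.652 = 0.88095
Maximum is chicken→cloth→fish→chicken at 0.9481; no arbitrage — every cycle loses value.

0.9481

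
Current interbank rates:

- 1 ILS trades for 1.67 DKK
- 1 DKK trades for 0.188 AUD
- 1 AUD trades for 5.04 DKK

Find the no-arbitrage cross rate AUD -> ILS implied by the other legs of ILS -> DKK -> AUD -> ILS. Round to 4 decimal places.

Known legs of the cycle: 1.67 × 0.188 = 0.31396
For no arbitrage the full-cycle product must be 1, so the missing rate is 1 / 0.31396 ≈ 3.185119.

3.1851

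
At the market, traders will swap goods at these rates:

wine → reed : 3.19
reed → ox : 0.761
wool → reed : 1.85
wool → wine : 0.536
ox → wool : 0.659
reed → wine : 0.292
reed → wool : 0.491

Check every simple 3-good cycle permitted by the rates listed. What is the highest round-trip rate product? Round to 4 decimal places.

0.9278

reed→ox→wool→reed: 0.761 × 0.659 × 1.85 = 0.92777
wine→reed→wool→wine: 3.19 × 0.491 × 0.536 = 0.83953
Maximum is reed→ox→wool→reed at 0.9278; no arbitrage — every cycle loses value.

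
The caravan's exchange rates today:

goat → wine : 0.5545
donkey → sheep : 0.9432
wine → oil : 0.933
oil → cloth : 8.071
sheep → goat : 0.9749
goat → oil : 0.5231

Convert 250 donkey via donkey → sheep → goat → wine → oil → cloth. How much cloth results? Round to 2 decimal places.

959.87

250 donkey × 0.9432 = 235.8 sheep
235.8 sheep × 0.9749 = 229.88142 goat
229.88142 goat × 0.5545 = 127.46924739 wine
127.46924739 wine × 0.933 = 118.92880781487 oil
118.92880781487 oil × 8.071 = 959.87440787381577 cloth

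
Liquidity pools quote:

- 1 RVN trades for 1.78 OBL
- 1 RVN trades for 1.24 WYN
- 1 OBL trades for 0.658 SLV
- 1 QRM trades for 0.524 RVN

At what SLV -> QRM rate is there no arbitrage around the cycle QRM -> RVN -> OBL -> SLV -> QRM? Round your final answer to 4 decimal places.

1.6294

Known legs of the cycle: 0.524 × 1.78 × 0.658 = 0.61372976
For no arbitrage the full-cycle product must be 1, so the missing rate is 1 / 0.61372976 ≈ 1.629382.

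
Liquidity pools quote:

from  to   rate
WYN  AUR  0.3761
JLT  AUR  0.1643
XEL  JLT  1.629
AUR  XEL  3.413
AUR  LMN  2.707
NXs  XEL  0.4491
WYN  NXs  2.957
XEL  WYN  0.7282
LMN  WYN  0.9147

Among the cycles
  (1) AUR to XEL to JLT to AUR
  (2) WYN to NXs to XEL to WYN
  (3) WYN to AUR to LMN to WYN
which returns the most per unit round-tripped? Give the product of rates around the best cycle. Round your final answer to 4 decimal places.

0.9670

(1) 3.413 × 1.629 × 0.1643 = 0.91347
(2) 2.957 × 0.4491 × 0.7282 = 0.96704
(3) 0.3761 × 2.707 × 0.9147 = 0.93126
Highest is cycle (2) at 0.9670 (≤1, no arbitrage).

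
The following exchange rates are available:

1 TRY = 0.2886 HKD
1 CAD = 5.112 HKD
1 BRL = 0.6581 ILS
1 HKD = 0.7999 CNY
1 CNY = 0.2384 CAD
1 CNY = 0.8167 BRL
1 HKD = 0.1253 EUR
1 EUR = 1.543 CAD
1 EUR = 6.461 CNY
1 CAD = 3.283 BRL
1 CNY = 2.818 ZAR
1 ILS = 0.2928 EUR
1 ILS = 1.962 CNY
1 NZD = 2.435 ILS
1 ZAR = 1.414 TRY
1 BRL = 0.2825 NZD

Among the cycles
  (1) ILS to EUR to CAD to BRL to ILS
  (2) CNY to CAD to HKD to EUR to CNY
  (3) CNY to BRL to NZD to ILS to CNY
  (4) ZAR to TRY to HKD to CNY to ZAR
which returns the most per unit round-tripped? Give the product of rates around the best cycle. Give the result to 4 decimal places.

1.1022

(1) 0.2928 × 1.543 × 3.283 × 0.6581 = 0.97611
(2) 0.2384 × 5.112 × 0.1253 × 6.461 = 0.98662
(3) 0.8167 × 0.2825 × 2.435 × 1.962 = 1.10225
(4) 1.414 × 0.2886 × 0.7999 × 2.818 = 0.91986
Highest is cycle (3) at 1.1022 (>1, arbitrage).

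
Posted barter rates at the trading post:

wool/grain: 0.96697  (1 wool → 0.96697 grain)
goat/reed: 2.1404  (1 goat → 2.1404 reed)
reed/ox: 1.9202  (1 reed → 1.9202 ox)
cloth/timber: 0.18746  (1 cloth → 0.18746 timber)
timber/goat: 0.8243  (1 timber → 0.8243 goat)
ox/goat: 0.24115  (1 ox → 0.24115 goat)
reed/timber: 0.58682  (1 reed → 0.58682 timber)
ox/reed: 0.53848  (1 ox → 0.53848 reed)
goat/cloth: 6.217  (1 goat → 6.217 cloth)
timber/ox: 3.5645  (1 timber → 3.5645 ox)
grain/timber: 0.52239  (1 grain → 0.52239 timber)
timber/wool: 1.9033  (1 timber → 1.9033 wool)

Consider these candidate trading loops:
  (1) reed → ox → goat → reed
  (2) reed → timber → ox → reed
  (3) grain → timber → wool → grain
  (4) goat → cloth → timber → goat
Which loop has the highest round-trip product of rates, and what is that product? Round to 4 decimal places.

(1) 1.9202 × 0.24115 × 2.1404 = 0.99113
(2) 0.58682 × 3.5645 × 0.53848 = 1.12635
(3) 0.52239 × 1.9033 × 0.96697 = 0.96142
(4) 6.217 × 0.18746 × 0.8243 = 0.96067
Highest is cycle (2) at 1.1263 (>1, arbitrage).

1.1263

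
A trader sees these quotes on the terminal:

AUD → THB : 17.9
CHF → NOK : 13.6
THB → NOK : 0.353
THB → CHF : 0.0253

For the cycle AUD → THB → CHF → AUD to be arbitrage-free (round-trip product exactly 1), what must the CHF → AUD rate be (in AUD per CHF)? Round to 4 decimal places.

2.2081

Known legs of the cycle: 17.9 × 0.0253 = 0.45287
For no arbitrage the full-cycle product must be 1, so the missing rate is 1 / 0.45287 ≈ 2.208139.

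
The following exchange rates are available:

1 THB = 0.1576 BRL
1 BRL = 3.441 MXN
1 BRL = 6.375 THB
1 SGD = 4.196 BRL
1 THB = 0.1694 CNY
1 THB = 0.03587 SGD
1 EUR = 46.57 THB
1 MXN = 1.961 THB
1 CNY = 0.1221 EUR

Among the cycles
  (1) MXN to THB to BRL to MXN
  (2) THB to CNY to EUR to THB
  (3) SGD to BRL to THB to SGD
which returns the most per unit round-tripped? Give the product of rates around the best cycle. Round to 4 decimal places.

1.0635

(1) 1.961 × 0.1576 × 3.441 = 1.06345
(2) 0.1694 × 0.1221 × 46.57 = 0.96324
(3) 4.196 × 6.375 × 0.03587 = 0.95950
Highest is cycle (1) at 1.0635 (>1, arbitrage).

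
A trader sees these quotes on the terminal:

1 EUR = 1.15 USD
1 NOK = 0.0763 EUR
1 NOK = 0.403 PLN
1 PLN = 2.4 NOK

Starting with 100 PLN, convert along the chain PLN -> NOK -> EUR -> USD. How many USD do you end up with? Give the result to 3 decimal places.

21.059

100 PLN × 2.4 = 240 NOK
240 NOK × 0.0763 = 18.312 EUR
18.312 EUR × 1.15 = 21.0588 USD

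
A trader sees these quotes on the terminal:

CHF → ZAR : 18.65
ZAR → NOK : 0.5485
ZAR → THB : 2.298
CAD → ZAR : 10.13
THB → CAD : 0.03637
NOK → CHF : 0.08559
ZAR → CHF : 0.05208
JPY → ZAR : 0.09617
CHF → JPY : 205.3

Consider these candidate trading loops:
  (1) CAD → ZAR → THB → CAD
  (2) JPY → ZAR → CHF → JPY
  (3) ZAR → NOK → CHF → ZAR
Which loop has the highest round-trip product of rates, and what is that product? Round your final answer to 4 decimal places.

(1) 10.13 × 2.298 × 0.03637 = 0.84665
(2) 0.09617 × 0.05208 × 205.3 = 1.02825
(3) 0.5485 × 0.08559 × 18.65 = 0.87555
Highest is cycle (2) at 1.0283 (>1, arbitrage).

1.0283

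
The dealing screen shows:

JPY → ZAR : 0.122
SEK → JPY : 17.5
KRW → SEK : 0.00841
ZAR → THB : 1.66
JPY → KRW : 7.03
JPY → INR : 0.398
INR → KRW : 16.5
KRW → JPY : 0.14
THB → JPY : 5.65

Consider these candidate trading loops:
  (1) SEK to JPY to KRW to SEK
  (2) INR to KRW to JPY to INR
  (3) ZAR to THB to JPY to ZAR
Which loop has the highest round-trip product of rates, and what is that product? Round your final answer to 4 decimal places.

1.1442

(1) 17.5 × 7.03 × 0.00841 = 1.03464
(2) 16.5 × 0.14 × 0.398 = 0.91938
(3) 1.66 × 5.65 × 0.122 = 1.14424
Highest is cycle (3) at 1.1442 (>1, arbitrage).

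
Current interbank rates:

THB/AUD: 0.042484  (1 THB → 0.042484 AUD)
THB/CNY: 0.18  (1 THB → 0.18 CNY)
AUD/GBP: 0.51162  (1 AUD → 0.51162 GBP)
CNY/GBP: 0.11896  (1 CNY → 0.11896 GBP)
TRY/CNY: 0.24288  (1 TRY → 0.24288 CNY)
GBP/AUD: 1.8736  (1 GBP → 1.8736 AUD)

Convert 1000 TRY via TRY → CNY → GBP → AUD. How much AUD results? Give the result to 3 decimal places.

54.134

1000 TRY × 0.24288 = 242.88 CNY
242.88 CNY × 0.11896 = 28.8930048 GBP
28.8930048 GBP × 1.8736 = 54.13393379328 AUD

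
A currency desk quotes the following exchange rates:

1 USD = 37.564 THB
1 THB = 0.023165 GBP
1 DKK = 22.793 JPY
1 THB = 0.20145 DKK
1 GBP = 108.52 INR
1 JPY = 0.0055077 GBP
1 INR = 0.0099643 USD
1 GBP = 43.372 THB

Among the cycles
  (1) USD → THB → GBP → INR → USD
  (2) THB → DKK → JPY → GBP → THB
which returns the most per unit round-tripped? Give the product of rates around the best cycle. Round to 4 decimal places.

1.0969

(1) 37.564 × 0.023165 × 108.52 × 0.0099643 = 0.94094
(2) 0.20145 × 22.793 × 0.0055077 × 43.372 = 1.09685
Highest is cycle (2) at 1.0969 (>1, arbitrage).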